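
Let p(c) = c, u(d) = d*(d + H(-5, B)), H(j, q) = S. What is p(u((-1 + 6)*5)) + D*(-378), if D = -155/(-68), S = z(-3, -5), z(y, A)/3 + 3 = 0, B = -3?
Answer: -15695/34 ≈ -461.62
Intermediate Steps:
z(y, A) = -9 (z(y, A) = -9 + 3*0 = -9 + 0 = -9)
S = -9
H(j, q) = -9
D = 155/68 (D = -155*(-1/68) = 155/68 ≈ 2.2794)
u(d) = d*(-9 + d) (u(d) = d*(d - 9) = d*(-9 + d))
p(u((-1 + 6)*5)) + D*(-378) = ((-1 + 6)*5)*(-9 + (-1 + 6)*5) + (155/68)*(-378) = (5*5)*(-9 + 5*5) - 29295/34 = 25*(-9 + 25) - 29295/34 = 25*16 - 29295/34 = 400 - 29295/34 = -15695/34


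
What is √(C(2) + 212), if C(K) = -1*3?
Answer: √209 ≈ 14.457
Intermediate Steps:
C(K) = -3
√(C(2) + 212) = √(-3 + 212) = √209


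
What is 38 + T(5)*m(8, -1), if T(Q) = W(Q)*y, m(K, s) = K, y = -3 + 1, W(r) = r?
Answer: -42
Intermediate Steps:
y = -2
T(Q) = -2*Q (T(Q) = Q*(-2) = -2*Q)
38 + T(5)*m(8, -1) = 38 - 2*5*8 = 38 - 10*8 = 38 - 80 = -42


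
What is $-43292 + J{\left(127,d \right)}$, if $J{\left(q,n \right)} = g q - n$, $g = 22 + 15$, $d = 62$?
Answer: $-38655$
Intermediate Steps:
$g = 37$
$J{\left(q,n \right)} = - n + 37 q$ ($J{\left(q,n \right)} = 37 q - n = - n + 37 q$)
$-43292 + J{\left(127,d \right)} = -43292 + \left(\left(-1\right) 62 + 37 \cdot 127\right) = -43292 + \left(-62 + 4699\right) = -43292 + 4637 = -38655$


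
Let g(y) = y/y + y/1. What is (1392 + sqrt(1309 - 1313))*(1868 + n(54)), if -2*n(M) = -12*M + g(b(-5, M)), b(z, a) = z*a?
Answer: 3238488 + 4653*I ≈ 3.2385e+6 + 4653.0*I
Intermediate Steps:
b(z, a) = a*z
g(y) = 1 + y (g(y) = 1 + y*1 = 1 + y)
n(M) = -1/2 + 17*M/2 (n(M) = -(-12*M + (1 + M*(-5)))/2 = -(-12*M + (1 - 5*M))/2 = -(1 - 17*M)/2 = -1/2 + 17*M/2)
(1392 + sqrt(1309 - 1313))*(1868 + n(54)) = (1392 + sqrt(1309 - 1313))*(1868 + (-1/2 + (17/2)*54)) = (1392 + sqrt(-4))*(1868 + (-1/2 + 459)) = (1392 + 2*I)*(1868 + 917/2) = (1392 + 2*I)*(4653/2) = 3238488 + 4653*I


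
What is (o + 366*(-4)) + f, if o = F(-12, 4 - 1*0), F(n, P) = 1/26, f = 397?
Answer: -27741/26 ≈ -1067.0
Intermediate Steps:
F(n, P) = 1/26
o = 1/26 ≈ 0.038462
(o + 366*(-4)) + f = (1/26 + 366*(-4)) + 397 = (1/26 - 1464) + 397 = -38063/26 + 397 = -27741/26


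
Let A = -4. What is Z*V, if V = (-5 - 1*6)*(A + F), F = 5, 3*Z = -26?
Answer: 286/3 ≈ 95.333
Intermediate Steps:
Z = -26/3 (Z = (⅓)*(-26) = -26/3 ≈ -8.6667)
V = -11 (V = (-5 - 1*6)*(-4 + 5) = (-5 - 6)*1 = -11*1 = -11)
Z*V = -26/3*(-11) = 286/3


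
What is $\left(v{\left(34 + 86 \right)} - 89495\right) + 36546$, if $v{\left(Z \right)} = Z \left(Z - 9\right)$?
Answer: $-39629$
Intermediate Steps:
$v{\left(Z \right)} = Z \left(-9 + Z\right)$
$\left(v{\left(34 + 86 \right)} - 89495\right) + 36546 = \left(\left(34 + 86\right) \left(-9 + \left(34 + 86\right)\right) - 89495\right) + 36546 = \left(120 \left(-9 + 120\right) - 89495\right) + 36546 = \left(120 \cdot 111 - 89495\right) + 36546 = \left(13320 - 89495\right) + 36546 = -76175 + 36546 = -39629$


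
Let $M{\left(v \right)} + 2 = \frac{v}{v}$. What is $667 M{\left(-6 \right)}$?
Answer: $-667$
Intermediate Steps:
$M{\left(v \right)} = -1$ ($M{\left(v \right)} = -2 + \frac{v}{v} = -2 + 1 = -1$)
$667 M{\left(-6 \right)} = 667 \left(-1\right) = -667$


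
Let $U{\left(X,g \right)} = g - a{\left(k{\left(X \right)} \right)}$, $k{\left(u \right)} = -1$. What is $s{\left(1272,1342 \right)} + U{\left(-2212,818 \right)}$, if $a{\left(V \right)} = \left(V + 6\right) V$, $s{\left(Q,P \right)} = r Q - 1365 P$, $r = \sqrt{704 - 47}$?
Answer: $-1831007 + 3816 \sqrt{73} \approx -1.7984 \cdot 10^{6}$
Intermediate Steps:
$r = 3 \sqrt{73}$ ($r = \sqrt{657} = 3 \sqrt{73} \approx 25.632$)
$s{\left(Q,P \right)} = - 1365 P + 3 Q \sqrt{73}$ ($s{\left(Q,P \right)} = 3 \sqrt{73} Q - 1365 P = 3 Q \sqrt{73} - 1365 P = - 1365 P + 3 Q \sqrt{73}$)
$a{\left(V \right)} = V \left(6 + V\right)$ ($a{\left(V \right)} = \left(6 + V\right) V = V \left(6 + V\right)$)
$U{\left(X,g \right)} = 5 + g$ ($U{\left(X,g \right)} = g - - (6 - 1) = g - \left(-1\right) 5 = g - -5 = g + 5 = 5 + g$)
$s{\left(1272,1342 \right)} + U{\left(-2212,818 \right)} = \left(\left(-1365\right) 1342 + 3 \cdot 1272 \sqrt{73}\right) + \left(5 + 818\right) = \left(-1831830 + 3816 \sqrt{73}\right) + 823 = -1831007 + 3816 \sqrt{73}$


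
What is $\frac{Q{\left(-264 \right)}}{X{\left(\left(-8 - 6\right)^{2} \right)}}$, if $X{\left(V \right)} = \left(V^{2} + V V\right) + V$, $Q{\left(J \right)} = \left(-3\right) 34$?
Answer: $- \frac{17}{12838} \approx -0.0013242$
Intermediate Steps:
$Q{\left(J \right)} = -102$
$X{\left(V \right)} = V + 2 V^{2}$ ($X{\left(V \right)} = \left(V^{2} + V^{2}\right) + V = 2 V^{2} + V = V + 2 V^{2}$)
$\frac{Q{\left(-264 \right)}}{X{\left(\left(-8 - 6\right)^{2} \right)}} = - \frac{102}{\left(-8 - 6\right)^{2} \left(1 + 2 \left(-8 - 6\right)^{2}\right)} = - \frac{102}{\left(-14\right)^{2} \left(1 + 2 \left(-14\right)^{2}\right)} = - \frac{102}{196 \left(1 + 2 \cdot 196\right)} = - \frac{102}{196 \left(1 + 392\right)} = - \frac{102}{196 \cdot 393} = - \frac{102}{77028} = \left(-102\right) \frac{1}{77028} = - \frac{17}{12838}$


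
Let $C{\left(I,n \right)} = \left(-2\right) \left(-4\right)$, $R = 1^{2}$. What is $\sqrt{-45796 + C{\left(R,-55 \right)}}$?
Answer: $2 i \sqrt{11447} \approx 213.98 i$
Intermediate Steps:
$R = 1$
$C{\left(I,n \right)} = 8$
$\sqrt{-45796 + C{\left(R,-55 \right)}} = \sqrt{-45796 + 8} = \sqrt{-45788} = 2 i \sqrt{11447}$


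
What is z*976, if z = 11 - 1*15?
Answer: -3904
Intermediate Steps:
z = -4 (z = 11 - 15 = -4)
z*976 = -4*976 = -3904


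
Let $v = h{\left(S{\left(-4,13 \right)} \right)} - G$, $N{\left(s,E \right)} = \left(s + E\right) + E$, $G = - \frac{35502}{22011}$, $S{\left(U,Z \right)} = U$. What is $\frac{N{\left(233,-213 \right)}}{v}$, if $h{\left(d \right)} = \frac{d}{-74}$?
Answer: $- \frac{52393517}{452532} \approx -115.78$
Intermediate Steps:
$h{\left(d \right)} = - \frac{d}{74}$ ($h{\left(d \right)} = d \left(- \frac{1}{74}\right) = - \frac{d}{74}$)
$G = - \frac{11834}{7337}$ ($G = \left(-35502\right) \frac{1}{22011} = - \frac{11834}{7337} \approx -1.6129$)
$N{\left(s,E \right)} = s + 2 E$ ($N{\left(s,E \right)} = \left(E + s\right) + E = s + 2 E$)
$v = \frac{452532}{271469}$ ($v = \left(- \frac{1}{74}\right) \left(-4\right) - - \frac{11834}{7337} = \frac{2}{37} + \frac{11834}{7337} = \frac{452532}{271469} \approx 1.667$)
$\frac{N{\left(233,-213 \right)}}{v} = \frac{233 + 2 \left(-213\right)}{\frac{452532}{271469}} = \left(233 - 426\right) \frac{271469}{452532} = \left(-193\right) \frac{271469}{452532} = - \frac{52393517}{452532}$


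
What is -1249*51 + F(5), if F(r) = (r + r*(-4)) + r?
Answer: -63709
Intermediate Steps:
F(r) = -2*r (F(r) = (r - 4*r) + r = -3*r + r = -2*r)
-1249*51 + F(5) = -1249*51 - 2*5 = -63699 - 10 = -63709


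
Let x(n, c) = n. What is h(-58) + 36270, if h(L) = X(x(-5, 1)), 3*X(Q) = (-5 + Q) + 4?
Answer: 36268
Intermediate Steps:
X(Q) = -⅓ + Q/3 (X(Q) = ((-5 + Q) + 4)/3 = (-1 + Q)/3 = -⅓ + Q/3)
h(L) = -2 (h(L) = -⅓ + (⅓)*(-5) = -⅓ - 5/3 = -2)
h(-58) + 36270 = -2 + 36270 = 36268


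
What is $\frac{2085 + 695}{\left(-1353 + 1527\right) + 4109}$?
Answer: $\frac{2780}{4283} \approx 0.64908$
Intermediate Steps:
$\frac{2085 + 695}{\left(-1353 + 1527\right) + 4109} = \frac{2780}{174 + 4109} = \frac{2780}{4283}$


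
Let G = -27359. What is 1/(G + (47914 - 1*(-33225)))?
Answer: 1/53780 ≈ 1.8594e-5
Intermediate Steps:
1/(G + (47914 - 1*(-33225))) = 1/(-27359 + (47914 - 1*(-33225))) = 1/(-27359 + (47914 + 33225)) = 1/(-27359 + 81139) = 1/53780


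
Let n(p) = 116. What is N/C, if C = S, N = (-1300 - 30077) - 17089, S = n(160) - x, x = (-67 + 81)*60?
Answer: 24233/362 ≈ 66.942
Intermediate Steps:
x = 840 (x = 14*60 = 840)
S = -724 (S = 116 - 1*840 = 116 - 840 = -724)
N = -48466 (N = -31377 - 17089 = -48466)
C = -724
N/C = -48466/(-724) = -48466*(-1/724) = 24233/362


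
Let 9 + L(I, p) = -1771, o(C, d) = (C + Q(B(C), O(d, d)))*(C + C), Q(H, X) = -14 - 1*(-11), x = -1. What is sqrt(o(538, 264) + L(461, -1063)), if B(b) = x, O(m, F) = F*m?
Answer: 2*sqrt(143470) ≈ 757.55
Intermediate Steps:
B(b) = -1
Q(H, X) = -3 (Q(H, X) = -14 + 11 = -3)
o(C, d) = 2*C*(-3 + C) (o(C, d) = (C - 3)*(C + C) = (-3 + C)*(2*C) = 2*C*(-3 + C))
L(I, p) = -1780 (L(I, p) = -9 - 1771 = -1780)
sqrt(o(538, 264) + L(461, -1063)) = sqrt(2*538*(-3 + 538) - 1780) = sqrt(2*538*535 - 1780) = sqrt(575660 - 1780) = sqrt(573880) = 2*sqrt(143470)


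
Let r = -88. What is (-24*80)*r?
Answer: 168960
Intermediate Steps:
(-24*80)*r = -24*80*(-88) = -1920*(-88) = 168960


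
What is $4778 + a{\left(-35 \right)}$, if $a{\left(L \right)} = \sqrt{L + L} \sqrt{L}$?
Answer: $4778 - 35 \sqrt{2} \approx 4728.5$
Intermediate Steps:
$a{\left(L \right)} = L \sqrt{2}$ ($a{\left(L \right)} = \sqrt{2 L} \sqrt{L} = \sqrt{2} \sqrt{L} \sqrt{L} = L \sqrt{2}$)
$4778 + a{\left(-35 \right)} = 4778 - 35 \sqrt{2}$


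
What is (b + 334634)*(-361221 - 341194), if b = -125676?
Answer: -146775233570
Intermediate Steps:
(b + 334634)*(-361221 - 341194) = (-125676 + 334634)*(-361221 - 341194) = 208958*(-702415) = -146775233570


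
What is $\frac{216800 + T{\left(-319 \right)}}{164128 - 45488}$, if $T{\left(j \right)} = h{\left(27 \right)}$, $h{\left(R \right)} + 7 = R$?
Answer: $\frac{10841}{5932} \approx 1.8275$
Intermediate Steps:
$h{\left(R \right)} = -7 + R$
$T{\left(j \right)} = 20$ ($T{\left(j \right)} = -7 + 27 = 20$)
$\frac{216800 + T{\left(-319 \right)}}{164128 - 45488} = \frac{216800 + 20}{164128 - 45488} = \frac{216820}{118640} = 216820 \cdot \frac{1}{118640} = \frac{10841}{5932}$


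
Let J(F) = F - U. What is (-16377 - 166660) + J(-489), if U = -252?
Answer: -183274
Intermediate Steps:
J(F) = 252 + F (J(F) = F - 1*(-252) = F + 252 = 252 + F)
(-16377 - 166660) + J(-489) = (-16377 - 166660) + (252 - 489) = -183037 - 237 = -183274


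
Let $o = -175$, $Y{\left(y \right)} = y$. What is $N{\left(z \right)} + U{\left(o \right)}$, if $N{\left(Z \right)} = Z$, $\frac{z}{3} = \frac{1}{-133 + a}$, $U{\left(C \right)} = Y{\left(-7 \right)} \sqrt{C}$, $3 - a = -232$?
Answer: $\frac{1}{34} - 35 i \sqrt{7} \approx 0.029412 - 92.601 i$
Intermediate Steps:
$a = 235$ ($a = 3 - -232 = 3 + 232 = 235$)
$U{\left(C \right)} = - 7 \sqrt{C}$
$z = \frac{1}{34}$ ($z = \frac{3}{-133 + 235} = \frac{3}{102} = 3 \cdot \frac{1}{102} = \frac{1}{34} \approx 0.029412$)
$N{\left(z \right)} + U{\left(o \right)} = \frac{1}{34} - 7 \sqrt{-175} = \frac{1}{34} - 7 \cdot 5 i \sqrt{7} = \frac{1}{34} - 35 i \sqrt{7}$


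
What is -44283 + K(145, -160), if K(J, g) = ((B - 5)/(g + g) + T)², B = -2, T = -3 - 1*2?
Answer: -4532041551/102400 ≈ -44258.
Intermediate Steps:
T = -5 (T = -3 - 2 = -5)
K(J, g) = (-5 - 7/(2*g))² (K(J, g) = ((-2 - 5)/(g + g) - 5)² = (-7*1/(2*g) - 5)² = (-7/(2*g) - 5)² = (-5 - 7/(2*g))²)
-44283 + K(145, -160) = -44283 + (¼)*(7 + 10*(-160))²/(-160)² = -44283 + (¼)*(1/25600)*(7 - 1600)² = -44283 + (¼)*(1/25600)*(-1593)² = -44283 + (¼)*(1/25600)*2537649 = -44283 + 2537649/102400 = -4532041551/102400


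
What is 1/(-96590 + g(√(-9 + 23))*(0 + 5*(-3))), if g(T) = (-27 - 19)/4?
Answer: -2/192835 ≈ -1.0372e-5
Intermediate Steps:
g(T) = -23/2 (g(T) = -46*¼ = -23/2)
1/(-96590 + g(√(-9 + 23))*(0 + 5*(-3))) = 1/(-96590 - 23*(0 + 5*(-3))/2) = 1/(-96590 - 23*(0 - 15)/2) = 1/(-96590 - 23/2*(-15)) = 1/(-96590 + 345/2) = 1/(-192835/2) = -2/192835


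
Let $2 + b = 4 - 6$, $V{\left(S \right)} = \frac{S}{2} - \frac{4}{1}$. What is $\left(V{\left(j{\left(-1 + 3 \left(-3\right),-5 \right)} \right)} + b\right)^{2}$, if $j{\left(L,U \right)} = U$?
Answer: $\frac{441}{4} \approx 110.25$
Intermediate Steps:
$V{\left(S \right)} = -4 + \frac{S}{2}$ ($V{\left(S \right)} = S \frac{1}{2} - 4 = \frac{S}{2} - 4 = -4 + \frac{S}{2}$)
$b = -4$ ($b = -2 + \left(4 - 6\right) = -2 - 2 = -4$)
$\left(V{\left(j{\left(-1 + 3 \left(-3\right),-5 \right)} \right)} + b\right)^{2} = \left(\left(-4 + \frac{1}{2} \left(-5\right)\right) - 4\right)^{2} = \left(\left(-4 - \frac{5}{2}\right) - 4\right)^{2} = \left(- \frac{13}{2} - 4\right)^{2} = \left(- \frac{21}{2}\right)^{2} = \frac{441}{4}$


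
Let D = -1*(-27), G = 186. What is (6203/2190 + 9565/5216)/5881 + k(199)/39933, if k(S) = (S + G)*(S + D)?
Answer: 974560742089189/447109157236320 ≈ 2.1797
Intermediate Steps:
D = 27
k(S) = (27 + S)*(186 + S) (k(S) = (S + 186)*(S + 27) = (186 + S)*(27 + S) = (27 + S)*(186 + S))
(6203/2190 + 9565/5216)/5881 + k(199)/39933 = (6203/2190 + 9565/5216)/5881 + (5022 + 199² + 213*199)/39933 = (6203*(1/2190) + 9565*(1/5216))*(1/5881) + (5022 + 39601 + 42387)*(1/39933) = (6203/2190 + 9565/5216)*(1/5881) + 87010*(1/39933) = (26651099/5711520)*(1/5881) + 87010/39933 = 26651099/33589449120 + 87010/39933 = 974560742089189/447109157236320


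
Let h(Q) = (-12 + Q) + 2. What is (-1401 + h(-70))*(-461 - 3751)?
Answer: 6237972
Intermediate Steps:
h(Q) = -10 + Q
(-1401 + h(-70))*(-461 - 3751) = (-1401 + (-10 - 70))*(-461 - 3751) = (-1401 - 80)*(-4212) = -1481*(-4212) = 6237972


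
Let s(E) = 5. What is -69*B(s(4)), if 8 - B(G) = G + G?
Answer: 138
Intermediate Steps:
B(G) = 8 - 2*G (B(G) = 8 - (G + G) = 8 - 2*G)
-69*B(s(4)) = -69*(8 - 2*5) = -69*(8 - 10) = -69*(-2) = 138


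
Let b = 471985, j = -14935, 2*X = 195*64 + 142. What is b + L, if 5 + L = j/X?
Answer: 2978650845/6311 ≈ 4.7198e+5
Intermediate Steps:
X = 6311 (X = (195*64 + 142)/2 = (12480 + 142)/2 = (1/2)*12622 = 6311)
L = -46490/6311 (L = -5 - 14935/6311 = -46490/6311 ≈ -7.3665)
b + L = 471985 - 46490/6311 = 2978650845/6311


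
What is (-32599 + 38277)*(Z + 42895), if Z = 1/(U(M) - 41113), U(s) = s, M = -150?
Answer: 10049925908352/41263 ≈ 2.4356e+8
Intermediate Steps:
Z = -1/41263 (Z = 1/(-150 - 41113) = 1/(-41263) = -1/41263 ≈ -2.4235e-5)
(-32599 + 38277)*(Z + 42895) = (-32599 + 38277)*(-1/41263 + 42895) = 5678*(1769976384/41263) = 10049925908352/41263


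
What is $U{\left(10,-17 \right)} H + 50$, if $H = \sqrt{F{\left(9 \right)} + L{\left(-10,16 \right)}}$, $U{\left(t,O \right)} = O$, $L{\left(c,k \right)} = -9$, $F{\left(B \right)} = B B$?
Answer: $50 - 102 \sqrt{2} \approx -94.25$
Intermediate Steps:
$F{\left(B \right)} = B^{2}$
$H = 6 \sqrt{2}$ ($H = \sqrt{9^{2} - 9} = \sqrt{81 - 9} = \sqrt{72} = 6 \sqrt{2} \approx 8.4853$)
$U{\left(10,-17 \right)} H + 50 = - 17 \cdot 6 \sqrt{2} + 50 = - 102 \sqrt{2} + 50 = 50 - 102 \sqrt{2}$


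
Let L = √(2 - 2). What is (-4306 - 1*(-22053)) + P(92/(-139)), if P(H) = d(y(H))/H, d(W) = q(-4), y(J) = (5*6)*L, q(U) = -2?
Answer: 816501/46 ≈ 17750.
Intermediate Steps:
L = 0 (L = √0 = 0)
y(J) = 0 (y(J) = (5*6)*0 = 30*0 = 0)
d(W) = -2
P(H) = -2/H
(-4306 - 1*(-22053)) + P(92/(-139)) = (-4306 - 1*(-22053)) - 2/(92/(-139)) = (-4306 + 22053) - 2/(92*(-1/139)) = 17747 - 2/(-92/139) = 17747 - 2*(-139/92) = 17747 + 139/46 = 816501/46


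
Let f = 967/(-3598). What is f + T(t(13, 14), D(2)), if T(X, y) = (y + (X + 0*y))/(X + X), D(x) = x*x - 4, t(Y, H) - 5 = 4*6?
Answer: 416/1799 ≈ 0.23124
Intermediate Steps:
t(Y, H) = 29 (t(Y, H) = 5 + 4*6 = 5 + 24 = 29)
f = -967/3598 (f = 967*(-1/3598) = -967/3598 ≈ -0.26876)
D(x) = -4 + x² (D(x) = x² - 4 = -4 + x²)
T(X, y) = (X + y)/(2*X) (T(X, y) = (y + (X + 0))/((2*X)) = (y + X)*(1/(2*X)) = (X + y)*(1/(2*X)) = (X + y)/(2*X))
f + T(t(13, 14), D(2)) = -967/3598 + (½)*(29 + (-4 + 2²))/29 = -967/3598 + (½)*(1/29)*(29 + (-4 + 4)) = -967/3598 + (½)*(1/29)*(29 + 0) = -967/3598 + (½)*(1/29)*29 = -967/3598 + ½ = 416/1799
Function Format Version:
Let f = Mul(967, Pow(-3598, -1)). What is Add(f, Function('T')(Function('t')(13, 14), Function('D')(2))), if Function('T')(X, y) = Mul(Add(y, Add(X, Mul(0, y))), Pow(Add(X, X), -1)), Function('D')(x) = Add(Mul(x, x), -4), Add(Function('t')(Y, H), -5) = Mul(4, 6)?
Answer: Rational(416, 1799) ≈ 0.23124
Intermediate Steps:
Function('t')(Y, H) = 29 (Function('t')(Y, H) = Add(5, Mul(4, 6)) = Add(5, 24) = 29)
f = Rational(-967, 3598) (f = Mul(967, Rational(-1, 3598)) = Rational(-967, 3598) ≈ -0.26876)
Function('D')(x) = Add(-4, Pow(x, 2)) (Function('D')(x) = Add(Pow(x, 2), -4) = Add(-4, Pow(x, 2)))
Function('T')(X, y) = Mul(Rational(1, 2), Pow(X, -1), Add(X, y)) (Function('T')(X, y) = Mul(Add(y, Add(X, 0)), Pow(Mul(2, X), -1)) = Mul(Add(y, X), Mul(Rational(1, 2), Pow(X, -1))) = Mul(Add(X, y), Mul(Rational(1, 2), Pow(X, -1))) = Mul(Rational(1, 2), Pow(X, -1), Add(X, y)))
Add(f, Function('T')(Function('t')(13, 14), Function('D')(2))) = Add(Rational(-967, 3598), Mul(Rational(1, 2), Pow(29, -1), Add(29, Add(-4, Pow(2, 2))))) = Add(Rational(-967, 3598), Mul(Rational(1, 2), Rational(1, 29), Add(29, Add(-4, 4)))) = Add(Rational(-967, 3598), Mul(Rational(1, 2), Rational(1, 29), Add(29, 0))) = Add(Rational(-967, 3598), Mul(Rational(1, 2), Rational(1, 29), 29)) = Add(Rational(-967, 3598), Rational(1, 2)) = Rational(416, 1799)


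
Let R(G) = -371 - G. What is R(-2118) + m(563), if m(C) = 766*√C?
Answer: 1747 + 766*√563 ≈ 19922.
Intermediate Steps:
R(-2118) + m(563) = (-371 - 1*(-2118)) + 766*√563 = (-371 + 2118) + 766*√563 = 1747 + 766*√563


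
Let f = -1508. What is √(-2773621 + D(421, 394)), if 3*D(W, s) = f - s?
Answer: I*√2774255 ≈ 1665.6*I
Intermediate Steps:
D(W, s) = -1508/3 - s/3 (D(W, s) = (-1508 - s)/3 = -1508/3 - s/3)
√(-2773621 + D(421, 394)) = √(-2773621 + (-1508/3 - ⅓*394)) = √(-2773621 + (-1508/3 - 394/3)) = √(-2773621 - 634) = √(-2774255) = I*√2774255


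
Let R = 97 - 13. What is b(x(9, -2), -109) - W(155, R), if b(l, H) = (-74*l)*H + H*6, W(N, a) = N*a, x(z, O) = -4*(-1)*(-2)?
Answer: -78202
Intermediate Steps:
x(z, O) = -8 (x(z, O) = 4*(-2) = -8)
R = 84
b(l, H) = 6*H - 74*H*l (b(l, H) = -74*H*l + 6*H = 6*H - 74*H*l)
b(x(9, -2), -109) - W(155, R) = 2*(-109)*(3 - 37*(-8)) - 155*84 = 2*(-109)*(3 + 296) - 1*13020 = 2*(-109)*299 - 13020 = -65182 - 13020 = -78202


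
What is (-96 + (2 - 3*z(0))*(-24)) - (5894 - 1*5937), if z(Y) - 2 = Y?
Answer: 43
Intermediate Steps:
z(Y) = 2 + Y
(-96 + (2 - 3*z(0))*(-24)) - (5894 - 1*5937) = (-96 + (2 - 3*(2 + 0))*(-24)) - (5894 - 1*5937) = (-96 + (2 - 3*2)*(-24)) - (5894 - 5937) = (-96 + (2 - 6)*(-24)) - 1*(-43) = (-96 - 4*(-24)) + 43 = (-96 + 96) + 43 = 0 + 43 = 43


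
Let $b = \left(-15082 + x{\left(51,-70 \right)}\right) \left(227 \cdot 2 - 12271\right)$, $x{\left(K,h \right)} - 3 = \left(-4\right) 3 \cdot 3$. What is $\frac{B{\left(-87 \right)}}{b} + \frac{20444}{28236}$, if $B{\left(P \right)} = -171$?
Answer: $\frac{7802518948}{10776375285} \approx 0.72404$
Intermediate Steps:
$x{\left(K,h \right)} = -33$ ($x{\left(K,h \right)} = 3 + \left(-4\right) 3 \cdot 3 = 3 - 36 = -33$)
$b = 178613955$ ($b = \left(-15082 - 33\right) \left(227 \cdot 2 - 12271\right) = - 15115 \left(454 - 12271\right) = \left(-15115\right) \left(-11817\right) = 178613955$)
$\frac{B{\left(-87 \right)}}{b} + \frac{20444}{28236} = - \frac{171}{178613955} + \frac{20444}{28236} = \left(-171\right) \frac{1}{178613955} + 20444 \cdot \frac{1}{28236} = - \frac{19}{19845995} + \frac{5111}{7059} = \frac{7802518948}{10776375285}$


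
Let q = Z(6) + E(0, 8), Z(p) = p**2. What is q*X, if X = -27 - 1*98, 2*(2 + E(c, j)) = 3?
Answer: -8875/2 ≈ -4437.5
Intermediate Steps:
E(c, j) = -1/2 (E(c, j) = -2 + (1/2)*3 = -2 + 3/2 = -1/2)
X = -125 (X = -27 - 98 = -125)
q = 71/2 (q = 6**2 - 1/2 = 36 - 1/2 = 71/2 ≈ 35.500)
q*X = (71/2)*(-125) = -8875/2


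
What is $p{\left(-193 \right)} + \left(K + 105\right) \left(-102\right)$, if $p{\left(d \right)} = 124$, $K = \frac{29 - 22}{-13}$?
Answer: $- \frac{136904}{13} \approx -10531.0$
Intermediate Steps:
$K = - \frac{7}{13}$ ($K = 7 \left(- \frac{1}{13}\right) = - \frac{7}{13} \approx -0.53846$)
$p{\left(-193 \right)} + \left(K + 105\right) \left(-102\right) = 124 + \left(- \frac{7}{13} + 105\right) \left(-102\right) = 124 + \frac{1358}{13} \left(-102\right) = 124 - \frac{138516}{13} = - \frac{136904}{13}$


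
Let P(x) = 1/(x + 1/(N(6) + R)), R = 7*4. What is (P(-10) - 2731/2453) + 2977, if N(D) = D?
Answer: 2474565748/831567 ≈ 2975.8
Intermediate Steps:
R = 28
P(x) = 1/(1/34 + x) (P(x) = 1/(x + 1/(6 + 28)) = 1/(x + 1/34) = 1/(1/34 + x))
(P(-10) - 2731/2453) + 2977 = (34/(1 + 34*(-10)) - 2731/2453) + 2977 = (34/(1 - 340) - 2731*1/2453) + 2977 = (34/(-339) - 2731/2453) + 2977 = (34*(-1/339) - 2731/2453) + 2977 = (-34/339 - 2731/2453) + 2977 = -1009211/831567 + 2977 = 2474565748/831567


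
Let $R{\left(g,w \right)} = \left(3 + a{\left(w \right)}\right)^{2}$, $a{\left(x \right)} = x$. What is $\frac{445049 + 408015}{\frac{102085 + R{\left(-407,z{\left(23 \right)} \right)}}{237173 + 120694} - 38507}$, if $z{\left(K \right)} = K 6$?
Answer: $- \frac{305283454488}{13780262603} \approx -22.154$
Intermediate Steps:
$z{\left(K \right)} = 6 K$
$R{\left(g,w \right)} = \left(3 + w\right)^{2}$
$\frac{445049 + 408015}{\frac{102085 + R{\left(-407,z{\left(23 \right)} \right)}}{237173 + 120694} - 38507} = \frac{445049 + 408015}{\frac{102085 + \left(3 + 6 \cdot 23\right)^{2}}{237173 + 120694} - 38507} = \frac{853064}{\frac{102085 + \left(3 + 138\right)^{2}}{357867} - 38507} = \frac{853064}{\left(102085 + 141^{2}\right) \frac{1}{357867} - 38507} = \frac{853064}{\left(102085 + 19881\right) \frac{1}{357867} - 38507} = \frac{853064}{121966 \cdot \frac{1}{357867} - 38507} = \frac{853064}{\frac{121966}{357867} - 38507} = \frac{853064}{- \frac{13780262603}{357867}} = 853064 \left(- \frac{357867}{13780262603}\right) = - \frac{305283454488}{13780262603}$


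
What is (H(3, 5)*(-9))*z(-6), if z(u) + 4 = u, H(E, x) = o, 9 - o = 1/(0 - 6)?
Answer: 825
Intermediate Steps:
o = 55/6 (o = 9 - 1/(0 - 6) = 9 - 1/(-6) = 9 - 1*(-⅙) = 9 + ⅙ = 55/6 ≈ 9.1667)
H(E, x) = 55/6
z(u) = -4 + u
(H(3, 5)*(-9))*z(-6) = ((55/6)*(-9))*(-4 - 6) = -165/2*(-10) = 825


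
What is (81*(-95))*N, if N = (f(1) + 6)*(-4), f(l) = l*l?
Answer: 215460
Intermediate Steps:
f(l) = l**2
N = -28 (N = (1**2 + 6)*(-4) = (1 + 6)*(-4) = 7*(-4) = -28)
(81*(-95))*N = (81*(-95))*(-28) = -7695*(-28) = 215460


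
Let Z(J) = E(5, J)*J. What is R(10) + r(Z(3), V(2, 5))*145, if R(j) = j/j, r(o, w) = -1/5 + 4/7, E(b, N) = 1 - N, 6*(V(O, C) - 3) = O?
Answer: 384/7 ≈ 54.857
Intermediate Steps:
V(O, C) = 3 + O/6
Z(J) = J*(1 - J) (Z(J) = (1 - J)*J = J*(1 - J))
r(o, w) = 13/35 (r(o, w) = -1*⅕ + 4*(⅐) = -⅕ + 4/7 = 13/35)
R(j) = 1
R(10) + r(Z(3), V(2, 5))*145 = 1 + (13/35)*145 = 1 + 377/7 = 384/7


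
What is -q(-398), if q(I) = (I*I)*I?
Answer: 63044792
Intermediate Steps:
q(I) = I³ (q(I) = I²*I = I³)
-q(-398) = -1*(-398)³ = -1*(-63044792) = 63044792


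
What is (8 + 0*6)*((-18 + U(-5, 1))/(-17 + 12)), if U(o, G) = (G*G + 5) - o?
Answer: 56/5 ≈ 11.200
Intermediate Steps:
U(o, G) = 5 + G² - o (U(o, G) = (G² + 5) - o = (5 + G²) - o = 5 + G² - o)
(8 + 0*6)*((-18 + U(-5, 1))/(-17 + 12)) = (8 + 0*6)*((-18 + (5 + 1² - 1*(-5)))/(-17 + 12)) = (8 + 0)*((-18 + (5 + 1 + 5))/(-5)) = 8*((-18 + 11)*(-⅕)) = 8*(-7*(-⅕)) = 8*(7/5) = 56/5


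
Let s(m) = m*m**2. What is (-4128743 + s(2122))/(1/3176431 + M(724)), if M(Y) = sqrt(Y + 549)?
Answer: -30338064226646255/12844205791849752 + 96366767689510190415905*sqrt(1273)/12844205791849752 ≈ 2.6769e+8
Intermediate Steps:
s(m) = m**3
M(Y) = sqrt(549 + Y)
(-4128743 + s(2122))/(1/3176431 + M(724)) = (-4128743 + 2122**3)/(1/3176431 + sqrt(549 + 724)) = (-4128743 + 9555119848)/(1/3176431 + sqrt(1273)) = 9550991105/(1/3176431 + sqrt(1273))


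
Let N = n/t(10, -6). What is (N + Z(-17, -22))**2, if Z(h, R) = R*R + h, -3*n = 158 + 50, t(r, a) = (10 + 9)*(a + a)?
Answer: 6385448281/29241 ≈ 2.1837e+5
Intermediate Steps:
t(r, a) = 38*a (t(r, a) = 19*(2*a) = 38*a)
n = -208/3 (n = -(158 + 50)/3 = -1/3*208 = -208/3 ≈ -69.333)
Z(h, R) = h + R**2 (Z(h, R) = R**2 + h = h + R**2)
N = 52/171 (N = -208/(3*(38*(-6))) = -208/3/(-228) = -208/3*(-1/228) = 52/171 ≈ 0.30409)
(N + Z(-17, -22))**2 = (52/171 + (-17 + (-22)**2))**2 = (52/171 + (-17 + 484))**2 = (52/171 + 467)**2 = (79909/171)**2 = 6385448281/29241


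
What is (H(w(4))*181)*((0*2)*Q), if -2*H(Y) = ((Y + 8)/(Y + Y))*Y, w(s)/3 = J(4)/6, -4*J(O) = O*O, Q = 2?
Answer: 0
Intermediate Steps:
J(O) = -O²/4 (J(O) = -O*O/4 = -O²/4)
w(s) = -2 (w(s) = 3*(-¼*4²/6) = 3*(-¼*16*(⅙)) = 3*(-4*⅙) = 3*(-⅔) = -2)
H(Y) = -2 - Y/4 (H(Y) = -(Y + 8)/(Y + Y)*Y/2 = -(8 + Y)/((2*Y))*Y/2 = -(8 + Y)*(1/(2*Y))*Y/2 = -(8 + Y)/(2*Y)*Y/2 = -(4 + Y/2)/2 = -2 - Y/4)
(H(w(4))*181)*((0*2)*Q) = ((-2 - ¼*(-2))*181)*((0*2)*2) = ((-2 + ½)*181)*(0*2) = -3/2*181*0 = -543/2*0 = 0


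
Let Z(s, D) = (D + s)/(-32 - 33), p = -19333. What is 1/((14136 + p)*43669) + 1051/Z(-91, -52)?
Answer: 1192610652204/2496425723 ≈ 477.73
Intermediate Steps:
Z(s, D) = -D/65 - s/65 (Z(s, D) = (D + s)/(-65) = (D + s)*(-1/65) = -D/65 - s/65)
1/((14136 + p)*43669) + 1051/Z(-91, -52) = 1/((14136 - 19333)*43669) + 1051/(-1/65*(-52) - 1/65*(-91)) = (1/43669)/(-5197) + 1051/(4/5 + 7/5) = -1/5197*1/43669 + 1051/(11/5) = -1/226947793 + 1051*(5/11) = -1/226947793 + 5255/11 = 1192610652204/2496425723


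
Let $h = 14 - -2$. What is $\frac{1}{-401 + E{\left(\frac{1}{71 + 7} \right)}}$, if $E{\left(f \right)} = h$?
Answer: $- \frac{1}{385} \approx -0.0025974$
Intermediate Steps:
$h = 16$ ($h = 14 + 2 = 16$)
$E{\left(f \right)} = 16$
$\frac{1}{-401 + E{\left(\frac{1}{71 + 7} \right)}} = \frac{1}{-401 + 16} = \frac{1}{-385} = - \frac{1}{385}$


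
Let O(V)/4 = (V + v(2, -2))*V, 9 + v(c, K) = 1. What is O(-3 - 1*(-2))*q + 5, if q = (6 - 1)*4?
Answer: 725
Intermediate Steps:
v(c, K) = -8 (v(c, K) = -9 + 1 = -8)
O(V) = 4*V*(-8 + V) (O(V) = 4*((V - 8)*V) = 4*((-8 + V)*V) = 4*(V*(-8 + V)) = 4*V*(-8 + V))
q = 20 (q = 5*4 = 20)
O(-3 - 1*(-2))*q + 5 = (4*(-3 - 1*(-2))*(-8 + (-3 - 1*(-2))))*20 + 5 = (4*(-3 + 2)*(-8 + (-3 + 2)))*20 + 5 = (4*(-1)*(-8 - 1))*20 + 5 = (4*(-1)*(-9))*20 + 5 = 36*20 + 5 = 720 + 5 = 725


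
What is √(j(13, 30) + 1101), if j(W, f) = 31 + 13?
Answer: √1145 ≈ 33.838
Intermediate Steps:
j(W, f) = 44
√(j(13, 30) + 1101) = √(44 + 1101) = √1145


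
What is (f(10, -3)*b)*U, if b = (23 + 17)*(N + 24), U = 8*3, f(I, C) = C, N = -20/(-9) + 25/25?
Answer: -78400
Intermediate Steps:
N = 29/9 (N = -20*(-1/9) + 25*(1/25) = 20/9 + 1 = 29/9 ≈ 3.2222)
U = 24
b = 9800/9 (b = (23 + 17)*(29/9 + 24) = 40*(245/9) = 9800/9 ≈ 1088.9)
(f(10, -3)*b)*U = -3*9800/9*24 = -9800/3*24 = -78400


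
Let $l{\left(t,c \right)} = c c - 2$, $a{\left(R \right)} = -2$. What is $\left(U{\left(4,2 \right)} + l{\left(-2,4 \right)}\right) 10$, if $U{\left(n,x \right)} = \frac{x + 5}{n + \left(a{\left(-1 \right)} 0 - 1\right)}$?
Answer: $\frac{490}{3} \approx 163.33$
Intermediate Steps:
$l{\left(t,c \right)} = -2 + c^{2}$ ($l{\left(t,c \right)} = c^{2} - 2 = -2 + c^{2}$)
$U{\left(n,x \right)} = \frac{5 + x}{-1 + n}$ ($U{\left(n,x \right)} = \frac{x + 5}{n - 1} = \frac{5 + x}{n + \left(0 - 1\right)} = \frac{5 + x}{n - 1} = \frac{5 + x}{-1 + n}$)
$\left(U{\left(4,2 \right)} + l{\left(-2,4 \right)}\right) 10 = \left(\frac{5 + 2}{-1 + 4} - \left(2 - 4^{2}\right)\right) 10 = \left(\frac{1}{3} \cdot 7 + \left(-2 + 16\right)\right) 10 = \left(\frac{1}{3} \cdot 7 + 14\right) 10 = \left(\frac{7}{3} + 14\right) 10 = \frac{49}{3} \cdot 10 = \frac{490}{3}$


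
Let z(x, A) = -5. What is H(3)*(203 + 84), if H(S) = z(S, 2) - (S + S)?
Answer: -3157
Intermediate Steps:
H(S) = -5 - 2*S (H(S) = -5 - (S + S) = -5 - 2*S)
H(3)*(203 + 84) = (-5 - 2*3)*(203 + 84) = (-5 - 6)*287 = -11*287 = -3157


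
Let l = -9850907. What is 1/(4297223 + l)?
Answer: -1/5553684 ≈ -1.8006e-7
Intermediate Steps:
1/(4297223 + l) = 1/(4297223 - 9850907) = 1/(-5553684) = -1/5553684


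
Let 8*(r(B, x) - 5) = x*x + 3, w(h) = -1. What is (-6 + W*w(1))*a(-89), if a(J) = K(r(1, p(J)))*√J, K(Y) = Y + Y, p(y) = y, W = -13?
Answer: 13937*I*√89 ≈ 1.3148e+5*I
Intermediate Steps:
r(B, x) = 43/8 + x²/8 (r(B, x) = 5 + (x*x + 3)/8 = 5 + (x² + 3)/8 = 5 + (3 + x²)/8 = 5 + (3/8 + x²/8) = 43/8 + x²/8)
K(Y) = 2*Y
a(J) = √J*(43/4 + J²/4) (a(J) = (2*(43/8 + J²/8))*√J = (43/4 + J²/4)*√J = √J*(43/4 + J²/4))
(-6 + W*w(1))*a(-89) = (-6 - 13*(-1))*(√(-89)*(43 + (-89)²)/4) = (-6 + 13)*((I*√89)*(43 + 7921)/4) = 7*((¼)*(I*√89)*7964) = 7*(1991*I*√89) = 13937*I*√89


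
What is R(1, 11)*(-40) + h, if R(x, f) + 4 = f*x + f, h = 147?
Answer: -573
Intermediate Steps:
R(x, f) = -4 + f + f*x (R(x, f) = -4 + (f*x + f) = -4 + (f + f*x) = -4 + f + f*x)
R(1, 11)*(-40) + h = (-4 + 11 + 11*1)*(-40) + 147 = (-4 + 11 + 11)*(-40) + 147 = 18*(-40) + 147 = -720 + 147 = -573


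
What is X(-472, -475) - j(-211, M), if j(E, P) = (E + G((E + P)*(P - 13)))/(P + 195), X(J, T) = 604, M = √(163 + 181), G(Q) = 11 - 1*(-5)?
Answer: 22797349/37681 - 390*√86/37681 ≈ 604.91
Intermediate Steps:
G(Q) = 16 (G(Q) = 11 + 5 = 16)
M = 2*√86 (M = √344 = 2*√86 ≈ 18.547)
j(E, P) = (16 + E)/(195 + P) (j(E, P) = (E + 16)/(P + 195) = (16 + E)/(195 + P))
X(-472, -475) - j(-211, M) = 604 - (16 - 211)/(195 + 2*√86) = 604 - (-195)/(195 + 2*√86) = 604 + 195/(195 + 2*√86)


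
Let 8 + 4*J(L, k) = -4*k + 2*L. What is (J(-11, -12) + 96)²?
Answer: 40401/4 ≈ 10100.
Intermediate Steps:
J(L, k) = -2 + L/2 - k (J(L, k) = -2 + (-4*k + 2*L)/4 = -2 + (L/2 - k) = -2 + L/2 - k)
(J(-11, -12) + 96)² = ((-2 + (½)*(-11) - 1*(-12)) + 96)² = ((-2 - 11/2 + 12) + 96)² = (9/2 + 96)² = (201/2)² = 40401/4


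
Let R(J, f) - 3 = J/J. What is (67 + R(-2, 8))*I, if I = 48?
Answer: 3408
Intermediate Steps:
R(J, f) = 4 (R(J, f) = 3 + J/J = 3 + 1 = 4)
(67 + R(-2, 8))*I = (67 + 4)*48 = 71*48 = 3408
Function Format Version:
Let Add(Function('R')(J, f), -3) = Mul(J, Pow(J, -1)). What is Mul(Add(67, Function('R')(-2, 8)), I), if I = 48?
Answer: 3408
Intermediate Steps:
Function('R')(J, f) = 4 (Function('R')(J, f) = Add(3, Mul(J, Pow(J, -1))) = Add(3, 1) = 4)
Mul(Add(67, Function('R')(-2, 8)), I) = Mul(Add(67, 4), 48) = Mul(71, 48) = 3408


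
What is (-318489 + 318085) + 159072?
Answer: 158668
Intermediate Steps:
(-318489 + 318085) + 159072 = -404 + 159072 = 158668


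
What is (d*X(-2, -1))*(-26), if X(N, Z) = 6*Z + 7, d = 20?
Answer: -520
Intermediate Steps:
X(N, Z) = 7 + 6*Z
(d*X(-2, -1))*(-26) = (20*(7 + 6*(-1)))*(-26) = (20*(7 - 6))*(-26) = (20*1)*(-26) = 20*(-26) = -520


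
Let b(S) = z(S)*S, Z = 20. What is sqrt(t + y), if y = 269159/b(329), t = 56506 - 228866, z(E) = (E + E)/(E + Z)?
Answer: I*sqrt(74437802058)/658 ≈ 414.64*I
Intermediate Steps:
z(E) = 2*E/(20 + E) (z(E) = (E + E)/(E + 20) = (2*E)/(20 + E) = 2*E/(20 + E))
t = -172360
b(S) = 2*S**2/(20 + S) (b(S) = (2*S/(20 + S))*S = 2*S**2/(20 + S))
y = 93936491/216482 (y = 269159/((2*329**2/(20 + 329))) = 269159/((2*108241/349)) = 269159/((2*108241*(1/349))) = 269159/(216482/349) = 269159*(349/216482) = 93936491/216482 ≈ 433.92)
sqrt(t + y) = sqrt(-172360 + 93936491/216482) = sqrt(-37218901029/216482) = I*sqrt(74437802058)/658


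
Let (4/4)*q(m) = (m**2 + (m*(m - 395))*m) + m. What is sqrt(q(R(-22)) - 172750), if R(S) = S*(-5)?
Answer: 4*I*sqrt(225565) ≈ 1899.7*I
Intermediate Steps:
R(S) = -5*S
q(m) = m + m**2 + m**2*(-395 + m) (q(m) = (m**2 + (m*(m - 395))*m) + m = (m**2 + (m*(-395 + m))*m) + m = (m**2 + m**2*(-395 + m)) + m = m + m**2 + m**2*(-395 + m))
sqrt(q(R(-22)) - 172750) = sqrt((-5*(-22))*(1 + (-5*(-22))**2 - (-1970)*(-22)) - 172750) = sqrt(110*(1 + 110**2 - 394*110) - 172750) = sqrt(110*(1 + 12100 - 43340) - 172750) = sqrt(110*(-31239) - 172750) = sqrt(-3436290 - 172750) = sqrt(-3609040) = 4*I*sqrt(225565)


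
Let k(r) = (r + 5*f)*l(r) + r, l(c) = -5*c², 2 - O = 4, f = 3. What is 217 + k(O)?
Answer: -45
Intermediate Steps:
O = -2 (O = 2 - 1*4 = 2 - 4 = -2)
k(r) = r - 5*r²*(15 + r) (k(r) = (r + 5*3)*(-5*r²) + r = (r + 15)*(-5*r²) + r = (15 + r)*(-5*r²) + r = -5*r²*(15 + r) + r = r - 5*r²*(15 + r))
217 + k(O) = 217 - 2*(1 - 75*(-2) - 5*(-2)²) = 217 - 2*(1 + 150 - 5*4) = 217 - 2*(1 + 150 - 20) = 217 - 2*131 = 217 - 262 = -45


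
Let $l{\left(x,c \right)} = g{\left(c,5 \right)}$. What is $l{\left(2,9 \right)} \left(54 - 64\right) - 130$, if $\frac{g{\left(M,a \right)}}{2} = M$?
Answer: $-310$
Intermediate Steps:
$g{\left(M,a \right)} = 2 M$
$l{\left(x,c \right)} = 2 c$
$l{\left(2,9 \right)} \left(54 - 64\right) - 130 = 2 \cdot 9 \left(54 - 64\right) - 130 = 18 \left(-10\right) - 130 = -180 - 130 = -310$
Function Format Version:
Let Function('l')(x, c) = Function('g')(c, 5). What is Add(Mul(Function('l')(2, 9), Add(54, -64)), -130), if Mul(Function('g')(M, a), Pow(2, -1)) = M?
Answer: -310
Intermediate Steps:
Function('g')(M, a) = Mul(2, M)
Function('l')(x, c) = Mul(2, c)
Add(Mul(Function('l')(2, 9), Add(54, -64)), -130) = Add(Mul(Mul(2, 9), Add(54, -64)), -130) = Add(Mul(18, -10), -130) = Add(-180, -130) = -310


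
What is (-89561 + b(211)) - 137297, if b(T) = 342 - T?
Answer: -226727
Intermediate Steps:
(-89561 + b(211)) - 137297 = (-89561 + (342 - 1*211)) - 137297 = (-89561 + (342 - 211)) - 137297 = (-89561 + 131) - 137297 = -89430 - 137297 = -226727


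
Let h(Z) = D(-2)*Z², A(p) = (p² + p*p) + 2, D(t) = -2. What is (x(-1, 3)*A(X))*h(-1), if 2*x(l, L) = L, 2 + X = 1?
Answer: -12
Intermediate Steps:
X = -1 (X = -2 + 1 = -1)
x(l, L) = L/2
A(p) = 2 + 2*p² (A(p) = (p² + p²) + 2 = 2*p² + 2 = 2 + 2*p²)
h(Z) = -2*Z²
(x(-1, 3)*A(X))*h(-1) = (((½)*3)*(2 + 2*(-1)²))*(-2*(-1)²) = (3*(2 + 2*1)/2)*(-2*1) = (3*(2 + 2)/2)*(-2) = ((3/2)*4)*(-2) = 6*(-2) = -12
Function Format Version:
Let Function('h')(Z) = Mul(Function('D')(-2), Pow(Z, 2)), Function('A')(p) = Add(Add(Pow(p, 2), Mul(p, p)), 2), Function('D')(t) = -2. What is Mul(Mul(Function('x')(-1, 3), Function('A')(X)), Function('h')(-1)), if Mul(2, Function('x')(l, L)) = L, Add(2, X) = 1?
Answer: -12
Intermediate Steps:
X = -1 (X = Add(-2, 1) = -1)
Function('x')(l, L) = Mul(Rational(1, 2), L)
Function('A')(p) = Add(2, Mul(2, Pow(p, 2))) (Function('A')(p) = Add(Add(Pow(p, 2), Pow(p, 2)), 2) = Add(Mul(2, Pow(p, 2)), 2) = Add(2, Mul(2, Pow(p, 2))))
Function('h')(Z) = Mul(-2, Pow(Z, 2))
Mul(Mul(Function('x')(-1, 3), Function('A')(X)), Function('h')(-1)) = Mul(Mul(Mul(Rational(1, 2), 3), Add(2, Mul(2, Pow(-1, 2)))), Mul(-2, Pow(-1, 2))) = Mul(Mul(Rational(3, 2), Add(2, Mul(2, 1))), Mul(-2, 1)) = Mul(Mul(Rational(3, 2), Add(2, 2)), -2) = Mul(Mul(Rational(3, 2), 4), -2) = Mul(6, -2) = -12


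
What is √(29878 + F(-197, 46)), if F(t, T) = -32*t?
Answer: √36182 ≈ 190.22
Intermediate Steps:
√(29878 + F(-197, 46)) = √(29878 - 32*(-197)) = √(29878 + 6304) = √36182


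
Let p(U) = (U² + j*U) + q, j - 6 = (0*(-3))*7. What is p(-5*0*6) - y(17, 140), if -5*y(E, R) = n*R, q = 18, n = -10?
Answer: -262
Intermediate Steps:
j = 6 (j = 6 + (0*(-3))*7 = 6 + 0*7 = 6 + 0 = 6)
y(E, R) = 2*R (y(E, R) = -(-2)*R = 2*R)
p(U) = 18 + U² + 6*U (p(U) = (U² + 6*U) + 18 = 18 + U² + 6*U)
p(-5*0*6) - y(17, 140) = (18 + (-5*0*6)² + 6*(-5*0*6)) - 2*140 = (18 + (0*6)² + 6*(0*6)) - 1*280 = (18 + 0² + 6*0) - 280 = (18 + 0 + 0) - 280 = 18 - 280 = -262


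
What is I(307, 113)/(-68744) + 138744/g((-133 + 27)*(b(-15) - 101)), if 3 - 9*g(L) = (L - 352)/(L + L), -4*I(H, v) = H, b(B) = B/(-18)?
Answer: 21874183391361523/44084427296 ≈ 4.9619e+5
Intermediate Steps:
b(B) = -B/18 (b(B) = B*(-1/18) = -B/18)
I(H, v) = -H/4
g(L) = ⅓ - (-352 + L)/(18*L) (g(L) = ⅓ - (L - 352)/(9*(L + L)) = ⅓ - (-352 + L)/(9*(2*L)) = ⅓ - (-352 + L)*1/(2*L)/9 = ⅓ - (-352 + L)/(18*L))
I(307, 113)/(-68744) + 138744/g((-133 + 27)*(b(-15) - 101)) = -¼*307/(-68744) + 138744/(((352 + 5*((-133 + 27)*(-1/18*(-15) - 101)))/(18*(((-133 + 27)*(-1/18*(-15) - 101)))))) = -307/4*(-1/68744) + 138744/(((352 + 5*(-106*(⅚ - 101)))/(18*((-106*(⅚ - 101)))))) = 307/274976 + 138744/(((352 + 5*(-106*(-601/6)))/(18*((-106*(-601/6)))))) = 307/274976 + 138744/(((352 + 5*(31853/3))/(18*(31853/3)))) = 307/274976 + 138744/(((1/18)*(3/31853)*(352 + 159265/3))) = 307/274976 + 138744/(((1/18)*(3/31853)*(160321/3))) = 307/274976 + 138744/(160321/573354) = 307/274976 + 138744*(573354/160321) = 307/274976 + 79549427376/160321 = 21874183391361523/44084427296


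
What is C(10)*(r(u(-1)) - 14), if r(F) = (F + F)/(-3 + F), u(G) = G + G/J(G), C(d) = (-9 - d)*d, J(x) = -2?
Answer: 18240/7 ≈ 2605.7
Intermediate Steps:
C(d) = d*(-9 - d)
u(G) = G/2 (u(G) = G + G/(-2) = G + G*(-1/2) = G - G/2 = G/2)
r(F) = 2*F/(-3 + F) (r(F) = (2*F)/(-3 + F) = 2*F/(-3 + F))
C(10)*(r(u(-1)) - 14) = (-1*10*(9 + 10))*(2*((1/2)*(-1))/(-3 + (1/2)*(-1)) - 14) = (-1*10*19)*(2*(-1/2)/(-3 - 1/2) - 14) = -190*(2*(-1/2)/(-7/2) - 14) = -190*(2*(-1/2)*(-2/7) - 14) = -190*(2/7 - 14) = -190*(-96/7) = 18240/7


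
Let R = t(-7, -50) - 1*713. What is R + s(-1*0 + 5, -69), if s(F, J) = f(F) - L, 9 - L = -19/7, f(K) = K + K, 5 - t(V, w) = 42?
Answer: -5262/7 ≈ -751.71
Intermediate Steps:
t(V, w) = -37 (t(V, w) = 5 - 1*42 = 5 - 42 = -37)
f(K) = 2*K
L = 82/7 (L = 9 - (-19)/7 = 9 - 1*(-19/7) = 9 + 19/7 = 82/7 ≈ 11.714)
R = -750 (R = -37 - 1*713 = -37 - 713 = -750)
s(F, J) = -82/7 + 2*F (s(F, J) = 2*F - 1*82/7 = 2*F - 82/7 = -82/7 + 2*F)
R + s(-1*0 + 5, -69) = -750 + (-82/7 + 2*(-1*0 + 5)) = -750 + (-82/7 + 2*(0 + 5)) = -750 + (-82/7 + 2*5) = -750 + (-82/7 + 10) = -750 - 12/7 = -5262/7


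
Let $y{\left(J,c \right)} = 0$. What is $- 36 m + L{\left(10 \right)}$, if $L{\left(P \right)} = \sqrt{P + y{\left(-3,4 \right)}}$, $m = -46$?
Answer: $1656 + \sqrt{10} \approx 1659.2$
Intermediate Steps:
$L{\left(P \right)} = \sqrt{P}$ ($L{\left(P \right)} = \sqrt{P + 0} = \sqrt{P}$)
$- 36 m + L{\left(10 \right)} = \left(-36\right) \left(-46\right) + \sqrt{10} = 1656 + \sqrt{10}$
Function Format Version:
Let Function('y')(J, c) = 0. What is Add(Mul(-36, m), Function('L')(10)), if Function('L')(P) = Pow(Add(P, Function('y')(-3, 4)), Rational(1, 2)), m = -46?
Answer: Add(1656, Pow(10, Rational(1, 2))) ≈ 1659.2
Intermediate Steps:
Function('L')(P) = Pow(P, Rational(1, 2)) (Function('L')(P) = Pow(Add(P, 0), Rational(1, 2)) = Pow(P, Rational(1, 2)))
Add(Mul(-36, m), Function('L')(10)) = Add(Mul(-36, -46), Pow(10, Rational(1, 2))) = Add(1656, Pow(10, Rational(1, 2)))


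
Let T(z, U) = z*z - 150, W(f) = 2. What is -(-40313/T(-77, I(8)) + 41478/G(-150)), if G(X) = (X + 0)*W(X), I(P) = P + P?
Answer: 41965877/288950 ≈ 145.24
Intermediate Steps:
I(P) = 2*P
T(z, U) = -150 + z**2 (T(z, U) = z**2 - 150 = -150 + z**2)
G(X) = 2*X (G(X) = (X + 0)*2 = X*2 = 2*X)
-(-40313/T(-77, I(8)) + 41478/G(-150)) = -(-40313/(-150 + (-77)**2) + 41478/((2*(-150)))) = -(-40313/(-150 + 5929) + 41478/(-300)) = -(-40313/5779 + 41478*(-1/300)) = -(-40313*1/5779 - 6913/50) = -(-40313/5779 - 6913/50) = -1*(-41965877/288950) = 41965877/288950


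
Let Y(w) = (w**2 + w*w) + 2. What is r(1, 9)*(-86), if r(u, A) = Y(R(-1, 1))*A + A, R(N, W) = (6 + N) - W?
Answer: -27090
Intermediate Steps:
R(N, W) = 6 + N - W
Y(w) = 2 + 2*w**2 (Y(w) = (w**2 + w**2) + 2 = 2*w**2 + 2 = 2 + 2*w**2)
r(u, A) = 35*A (r(u, A) = (2 + 2*(6 - 1 - 1*1)**2)*A + A = (2 + 2*(6 - 1 - 1)**2)*A + A = (2 + 2*4**2)*A + A = (2 + 2*16)*A + A = (2 + 32)*A + A = 34*A + A = 35*A)
r(1, 9)*(-86) = (35*9)*(-86) = 315*(-86) = -27090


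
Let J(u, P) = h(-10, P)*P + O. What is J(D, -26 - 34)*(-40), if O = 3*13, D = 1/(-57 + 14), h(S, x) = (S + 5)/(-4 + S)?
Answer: -4920/7 ≈ -702.86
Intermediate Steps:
h(S, x) = (5 + S)/(-4 + S)
D = -1/43 (D = 1/(-43) = -1/43 ≈ -0.023256)
O = 39
J(u, P) = 39 + 5*P/14 (J(u, P) = ((5 - 10)/(-4 - 10))*P + 39 = (-5/(-14))*P + 39 = (-1/14*(-5))*P + 39 = 5*P/14 + 39 = 39 + 5*P/14)
J(D, -26 - 34)*(-40) = (39 + 5*(-26 - 34)/14)*(-40) = (39 + (5/14)*(-60))*(-40) = (39 - 150/7)*(-40) = (123/7)*(-40) = -4920/7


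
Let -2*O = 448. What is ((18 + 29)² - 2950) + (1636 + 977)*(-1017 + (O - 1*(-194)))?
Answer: -2736552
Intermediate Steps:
O = -224 (O = -½*448 = -224)
((18 + 29)² - 2950) + (1636 + 977)*(-1017 + (O - 1*(-194))) = ((18 + 29)² - 2950) + (1636 + 977)*(-1017 + (-224 - 1*(-194))) = (47² - 2950) + 2613*(-1017 + (-224 + 194)) = (2209 - 2950) + 2613*(-1017 - 30) = -741 + 2613*(-1047) = -741 - 2735811 = -2736552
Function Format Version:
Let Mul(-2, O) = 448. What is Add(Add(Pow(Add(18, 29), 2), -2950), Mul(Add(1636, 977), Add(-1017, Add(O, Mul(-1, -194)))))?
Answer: -2736552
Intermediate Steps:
O = -224 (O = Mul(Rational(-1, 2), 448) = -224)
Add(Add(Pow(Add(18, 29), 2), -2950), Mul(Add(1636, 977), Add(-1017, Add(O, Mul(-1, -194))))) = Add(Add(Pow(Add(18, 29), 2), -2950), Mul(Add(1636, 977), Add(-1017, Add(-224, Mul(-1, -194))))) = Add(Add(Pow(47, 2), -2950), Mul(2613, Add(-1017, Add(-224, 194)))) = Add(Add(2209, -2950), Mul(2613, Add(-1017, -30))) = Add(-741, Mul(2613, -1047)) = Add(-741, -2735811) = -2736552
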